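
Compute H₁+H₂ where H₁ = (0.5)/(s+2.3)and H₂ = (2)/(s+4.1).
Parallel: H = H₁ + H₂ = (n₁·d₂ + n₂·d₁)/(d₁·d₂).
n₁·d₂ = 0.5*s + 2.05. n₂·d₁ = 2*s + 4.6. Sum = 2.5*s + 6.65. d₁·d₂ = s^2 + 6.4*s + 9.43.
H(s) = (2.5*s + 6.65)/(s^2 + 6.4*s + 9.43)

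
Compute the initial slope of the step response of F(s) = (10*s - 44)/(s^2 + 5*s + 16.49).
IVT: y'(0⁺) = lim_{s→∞} s²·Y(s) = lim_{s→∞} s·F(s).
deg(num) = 1, deg(den) = 2, relative degree = 1, so s·F(s) → (leading num)/(leading den) = 10/1 = 10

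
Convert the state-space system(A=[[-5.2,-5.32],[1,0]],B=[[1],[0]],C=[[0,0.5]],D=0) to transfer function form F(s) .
F(s) = C(sI - A)⁻¹B + D.
Characteristic polynomial det(sI - A) = s^2 + 5.2*s + 5.32.
Numerator from C·adj(sI-A)·B + D·det(sI-A) = 0.5.
F(s) = (0.5)/(s^2 + 5.2*s + 5.32)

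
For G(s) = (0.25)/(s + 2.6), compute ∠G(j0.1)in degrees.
Substitute s = j*0.1: G(j0.1) = 0.0960118 - 0.00369276j.
∠G(j0.1) = atan2(Im, Re) = atan2(-0.00369276, 0.0960118) = -2.20°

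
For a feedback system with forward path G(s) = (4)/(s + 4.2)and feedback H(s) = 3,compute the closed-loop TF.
Closed-loop T = G/(1+GH).
Numerator: G_num * H_den = 4.
Denominator: G_den * H_den + G_num * H_num = (s + 4.2) + (12) = s + 16.2.
T(s) = (4)/(s + 16.2)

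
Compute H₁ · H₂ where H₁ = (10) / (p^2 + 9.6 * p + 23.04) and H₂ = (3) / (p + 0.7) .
Series: H = H₁ · H₂ = (n₁·n₂)/(d₁·d₂).
Num: n₁·n₂ = 30. Den: d₁·d₂ = p^3 + 10.3*p^2 + 29.76*p + 16.128.
H(p) = (30)/(p^3 + 10.3*p^2 + 29.76*p + 16.128)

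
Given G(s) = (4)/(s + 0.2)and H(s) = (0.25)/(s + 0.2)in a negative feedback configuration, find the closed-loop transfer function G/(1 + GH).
Closed-loop T = G/(1+GH).
Numerator: G_num * H_den = 4*s + 0.8.
Denominator: G_den * H_den + G_num * H_num = (s^2 + 0.4*s + 0.04) + (1) = s^2 + 0.4*s + 1.04.
T(s) = (4*s + 0.8)/(s^2 + 0.4*s + 1.04)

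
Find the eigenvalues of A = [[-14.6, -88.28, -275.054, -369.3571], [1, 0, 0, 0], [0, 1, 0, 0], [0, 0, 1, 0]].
Eigenvalues solve det(λI - A) = 0.
Characteristic polynomial: λ^4 + 14.6*λ^3 + 88.28*λ^2 + 275.054*λ + 369.3571 = 0.
Factor: (λ + 4.3)(λ + 4.9)(λ^2 + 5.4*λ + 17.53) = 0.
Roots: -2.7 + 3.2j, -2.7 - 3.2j, -4.3, -4.9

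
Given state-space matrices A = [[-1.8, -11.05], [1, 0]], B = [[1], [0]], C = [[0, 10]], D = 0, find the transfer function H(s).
H(s) = C(sI - A)⁻¹B + D.
Characteristic polynomial det(sI - A) = s^2 + 1.8*s + 11.05.
Numerator from C·adj(sI-A)·B + D·det(sI-A) = 10.
H(s) = (10)/(s^2 + 1.8*s + 11.05)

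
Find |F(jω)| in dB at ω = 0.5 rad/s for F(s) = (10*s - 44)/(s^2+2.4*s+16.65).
Substitute s = j*0.5: F(j0.5) = -2.64645 + 0.498521j.
|F(j0.5)| = sqrt(Re² + Im²) = 2.693.
20*log₁₀(2.693) = 8.60 dB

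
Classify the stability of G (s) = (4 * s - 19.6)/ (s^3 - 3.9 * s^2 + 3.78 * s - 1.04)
Denominator: s^3 - 3.9*s^2 + 3.78*s - 1.04 = (s - 0.8)(s - 2.6)(s - 0.5). Poles: 0.5, 0.8, 2.6. Unstable (3 pole(s) in RHP)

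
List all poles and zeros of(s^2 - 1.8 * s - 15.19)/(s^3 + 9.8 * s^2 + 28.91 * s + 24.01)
Set denominator = 0: s^3 + 9.8*s^2 + 28.91*s + 24.01 = (s + 1.4)(s + 3.5)(s + 4.9) = 0 → Poles: -1.4, -3.5, -4.9
Set numerator = 0: s^2 - 1.8*s - 15.19 = (s + 3.1)(s - 4.9) = 0 → Zeros: -3.1, 4.9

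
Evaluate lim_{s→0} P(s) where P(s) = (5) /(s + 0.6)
DC gain = P(0) = num(0)/den(0) = 5/0.6 = 8.333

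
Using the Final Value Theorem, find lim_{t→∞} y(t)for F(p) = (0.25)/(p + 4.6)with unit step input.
FVT: lim_{t→∞} y(t) = lim_{p→0} p*Y(p) where Y(p) = F(p)/p.
= lim_{p→0} F(p) = F(0) = num(0)/den(0) = 0.25/4.6 = 0.05435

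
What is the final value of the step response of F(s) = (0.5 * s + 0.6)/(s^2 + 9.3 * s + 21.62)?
FVT: lim_{t→∞} y(t) = lim_{s→0} s*Y(s) where Y(s) = F(s)/s.
= lim_{s→0} F(s) = F(0) = num(0)/den(0) = 0.6/21.62 = 0.02775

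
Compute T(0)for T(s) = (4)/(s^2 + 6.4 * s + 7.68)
DC gain = T(0) = num(0)/den(0) = 4/7.68 = 0.5208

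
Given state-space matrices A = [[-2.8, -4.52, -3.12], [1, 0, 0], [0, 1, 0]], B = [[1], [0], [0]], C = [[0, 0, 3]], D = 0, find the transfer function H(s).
H(s) = C(sI - A)⁻¹B + D.
Characteristic polynomial det(sI - A) = s^3 + 2.8*s^2 + 4.52*s + 3.12.
Numerator from C·adj(sI-A)·B + D·det(sI-A) = 3.
H(s) = (3)/(s^3 + 2.8*s^2 + 4.52*s + 3.12)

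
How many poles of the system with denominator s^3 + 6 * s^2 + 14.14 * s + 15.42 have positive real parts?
s^3 + 6*s^2 + 14.14*s + 15.42 = (s + 3)(s^2 + 3*s + 5.14). Poles: -1.5 + 1.7j, -1.5 - 1.7j, -3. RHP poles (Re>0): 0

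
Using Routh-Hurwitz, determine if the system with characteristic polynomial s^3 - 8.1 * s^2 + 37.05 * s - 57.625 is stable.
Routh array:
s^3: [1, 37.05]; s^2: [-8.1, -57.625]; s^1: [29.9358]; s^0: [-57.625]
First column: [1, -8.1, 29.9358, -57.625]. Sign changes = 3.
No, unstable (3 RHP root(s))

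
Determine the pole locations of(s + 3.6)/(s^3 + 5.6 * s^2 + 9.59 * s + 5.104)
Set denominator = 0: s^3 + 5.6*s^2 + 9.59*s + 5.104 = (s + 1.1)(s + 2.9)(s + 1.6) = 0 → Poles: -1.1, -1.6, -2.9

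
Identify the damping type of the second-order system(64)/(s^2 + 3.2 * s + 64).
Standard form: ωn²/(s²+2ζωn·s+ωn²) gives ωn=8, ζ=0.2.
Underdamped (ζ = 0.2 < 1)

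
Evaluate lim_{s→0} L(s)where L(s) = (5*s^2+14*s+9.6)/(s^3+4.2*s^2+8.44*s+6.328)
DC gain = L(0) = num(0)/den(0) = 9.6/6.328 = 1.517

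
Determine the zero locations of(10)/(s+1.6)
Numerator is a nonzero constant (10) → Zeros: none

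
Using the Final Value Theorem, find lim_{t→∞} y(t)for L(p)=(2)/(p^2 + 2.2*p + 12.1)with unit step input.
FVT: lim_{t→∞} y(t) = lim_{p→0} p*Y(p) where Y(p) = L(p)/p.
= lim_{p→0} L(p) = L(0) = num(0)/den(0) = 2/12.1 = 0.1653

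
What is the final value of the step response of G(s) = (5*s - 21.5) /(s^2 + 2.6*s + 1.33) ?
FVT: lim_{t→∞} y(t) = lim_{s→0} s*Y(s) where Y(s) = G(s)/s.
= lim_{s→0} G(s) = G(0) = num(0)/den(0) = -21.5/1.33 = -16.17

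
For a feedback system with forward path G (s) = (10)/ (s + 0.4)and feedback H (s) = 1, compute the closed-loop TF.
Closed-loop T = G/(1+GH).
Numerator: G_num * H_den = 10.
Denominator: G_den * H_den + G_num * H_num = (s + 0.4) + (10) = s + 10.4.
T(s) = (10)/(s + 10.4)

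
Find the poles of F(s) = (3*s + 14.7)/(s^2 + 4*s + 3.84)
Set denominator = 0: s^2 + 4*s + 3.84 = (s + 2.4)(s + 1.6) = 0 → Poles: -1.6, -2.4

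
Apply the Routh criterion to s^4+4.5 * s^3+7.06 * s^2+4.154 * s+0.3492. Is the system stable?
Routh array:
s^4: [1, 7.06, 0.3492]; s^3: [4.5, 4.154]; s^2: [6.13689, 0.3492]; s^1: [3.89794]; s^0: [0.3492]
First column: [1, 4.5, 6.13689, 3.89794, 0.3492]. Sign changes = 0.
Yes, stable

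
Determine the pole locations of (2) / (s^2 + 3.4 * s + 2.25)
Set denominator = 0: s^2 + 3.4*s + 2.25 = (s + 0.9)(s + 2.5) = 0 → Poles: -0.9, -2.5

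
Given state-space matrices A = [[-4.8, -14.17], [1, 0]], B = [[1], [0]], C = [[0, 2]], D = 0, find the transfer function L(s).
L(s) = C(sI - A)⁻¹B + D.
Characteristic polynomial det(sI - A) = s^2 + 4.8*s + 14.17.
Numerator from C·adj(sI-A)·B + D·det(sI-A) = 2.
L(s) = (2)/(s^2 + 4.8*s + 14.17)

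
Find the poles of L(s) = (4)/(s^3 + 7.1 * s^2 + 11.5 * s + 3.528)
Set denominator = 0: s^3 + 7.1*s^2 + 11.5*s + 3.528 = (s + 4.9)(s + 1.8)(s + 0.4) = 0 → Poles: -0.4, -1.8, -4.9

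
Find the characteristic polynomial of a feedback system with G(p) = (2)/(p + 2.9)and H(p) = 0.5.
Characteristic poly = G_den * H_den + G_num * H_num = (p + 2.9) + (1) = p + 3.9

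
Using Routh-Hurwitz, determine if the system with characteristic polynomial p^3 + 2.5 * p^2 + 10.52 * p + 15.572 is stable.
Routh array:
p^3: [1, 10.52]; p^2: [2.5, 15.572]; p^1: [4.2912]; p^0: [15.572]
First column: [1, 2.5, 4.2912, 15.572]. Sign changes = 0.
Yes, stable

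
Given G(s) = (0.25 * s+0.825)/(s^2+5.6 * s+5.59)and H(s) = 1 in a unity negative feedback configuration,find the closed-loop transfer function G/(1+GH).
Closed-loop T = G/(1+GH).
Numerator: G_num * H_den = 0.25*s + 0.825.
Denominator: G_den * H_den + G_num * H_num = (s^2 + 5.6*s + 5.59) + (0.25*s + 0.825) = s^2 + 5.85*s + 6.415.
T(s) = (0.25*s + 0.825)/(s^2 + 5.85*s + 6.415)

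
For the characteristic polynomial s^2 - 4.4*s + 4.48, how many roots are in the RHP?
s^2 - 4.4*s + 4.48 = (s - 2.8)(s - 1.6). Poles: 1.6, 2.8. RHP poles (Re>0): 2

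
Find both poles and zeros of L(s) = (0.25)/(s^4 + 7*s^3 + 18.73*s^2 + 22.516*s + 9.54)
Set denominator = 0: s^4 + 7*s^3 + 18.73*s^2 + 22.516*s + 9.54 = (s + 2.5)(s + 0.9)(s^2 + 3.6*s + 4.24) = 0 → Poles: -0.9, -1.8 + 1j, -1.8 - 1j, -2.5
Numerator is a nonzero constant (0.25) → Zeros: none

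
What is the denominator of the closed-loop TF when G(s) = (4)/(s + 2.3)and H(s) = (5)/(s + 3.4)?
Characteristic poly = G_den * H_den + G_num * H_num = (s^2 + 5.7*s + 7.82) + (20) = s^2 + 5.7*s + 27.82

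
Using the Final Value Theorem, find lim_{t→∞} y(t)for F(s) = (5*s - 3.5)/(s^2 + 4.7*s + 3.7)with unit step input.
FVT: lim_{t→∞} y(t) = lim_{s→0} s*Y(s) where Y(s) = F(s)/s.
= lim_{s→0} F(s) = F(0) = num(0)/den(0) = -3.5/3.7 = -0.9459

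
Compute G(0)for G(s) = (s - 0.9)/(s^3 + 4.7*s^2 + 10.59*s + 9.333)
DC gain = G(0) = num(0)/den(0) = -0.9/9.333 = -0.09643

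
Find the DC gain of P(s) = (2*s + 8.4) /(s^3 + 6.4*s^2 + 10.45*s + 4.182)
DC gain = P(0) = num(0)/den(0) = 8.4/4.182 = 2.009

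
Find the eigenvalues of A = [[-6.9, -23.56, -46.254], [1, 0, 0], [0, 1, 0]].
Eigenvalues solve det(λI - A) = 0.
Characteristic polynomial: λ^3 + 6.9*λ^2 + 23.56*λ + 46.254 = 0.
Factor: (λ + 3.9)(λ^2 + 3*λ + 11.86) = 0.
Roots: -1.5 + 3.1j, -1.5 - 3.1j, -3.9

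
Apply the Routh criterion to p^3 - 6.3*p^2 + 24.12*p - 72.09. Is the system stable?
Routh array:
p^3: [1, 24.12]; p^2: [-6.3, -72.09]; p^1: [12.6771]; p^0: [-72.09]
First column: [1, -6.3, 12.6771, -72.09]. Sign changes = 3.
No, unstable (3 RHP root(s))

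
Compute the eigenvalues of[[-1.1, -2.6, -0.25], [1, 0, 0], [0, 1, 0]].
Eigenvalues solve det(λI - A) = 0.
Characteristic polynomial: λ^3 + 1.1*λ^2 + 2.6*λ + 0.25 = 0.
Factor: (λ + 0.1)(λ^2 + λ + 2.5) = 0.
Roots: -0.1, -0.5 + 1.5j, -0.5 - 1.5j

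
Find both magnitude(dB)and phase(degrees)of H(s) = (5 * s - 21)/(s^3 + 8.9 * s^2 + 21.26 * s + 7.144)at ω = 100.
Substitute s = j*100: H(j100) = -0.000495249 - 6.52123e-05j.
|H| = 20*log₁₀(sqrt(Re²+Im²)) = -66.03 dB.
∠H = atan2(Im, Re) = -172.50°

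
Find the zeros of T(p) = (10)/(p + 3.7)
Numerator is a nonzero constant (10) → Zeros: none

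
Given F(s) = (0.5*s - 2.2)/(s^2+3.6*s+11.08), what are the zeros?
Set numerator = 0: 0.5*s - 2.2 = 0 → Zeros: 4.4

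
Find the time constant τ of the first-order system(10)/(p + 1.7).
First-order system: τ = -1/pole. Pole = -1.7. τ = -1/(-1.7) = 0.5882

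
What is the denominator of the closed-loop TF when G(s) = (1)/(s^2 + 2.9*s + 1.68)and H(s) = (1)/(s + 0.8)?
Characteristic poly = G_den * H_den + G_num * H_num = (s^3 + 3.7*s^2 + 4*s + 1.344) + (1) = s^3 + 3.7*s^2 + 4*s + 2.344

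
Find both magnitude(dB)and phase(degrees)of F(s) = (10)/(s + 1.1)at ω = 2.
Substitute s = j*2: F(j2) = 2.11132 - 3.83877j.
|F| = 20*log₁₀(sqrt(Re²+Im²)) = 12.83 dB.
∠F = atan2(Im, Re) = -61.19°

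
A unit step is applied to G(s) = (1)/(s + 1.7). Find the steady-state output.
FVT: lim_{t→∞} y(t) = lim_{s→0} s*Y(s) where Y(s) = G(s)/s.
= lim_{s→0} G(s) = G(0) = num(0)/den(0) = 1/1.7 = 0.5882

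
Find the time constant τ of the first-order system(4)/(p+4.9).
First-order system: τ = -1/pole. Pole = -4.9. τ = -1/(-4.9) = 0.2041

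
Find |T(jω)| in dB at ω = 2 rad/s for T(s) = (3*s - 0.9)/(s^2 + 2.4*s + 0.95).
Substitute s = j*2: T(j2) = 0.975342 - 0.432249j.
|T(j2)| = sqrt(Re² + Im²) = 1.067.
20*log₁₀(1.067) = 0.56 dB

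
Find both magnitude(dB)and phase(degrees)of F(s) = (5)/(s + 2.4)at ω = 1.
Substitute s = j*1: F(j1) = 1.77515 - 0.739645j.
|F| = 20*log₁₀(sqrt(Re²+Im²)) = 5.68 dB.
∠F = atan2(Im, Re) = -22.62°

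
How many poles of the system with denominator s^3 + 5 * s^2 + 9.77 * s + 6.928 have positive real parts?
s^3 + 5*s^2 + 9.77*s + 6.928 = (s + 1.6)(s^2 + 3.4*s + 4.33). Poles: -1.6, -1.7 + 1.2j, -1.7 - 1.2j. RHP poles (Re>0): 0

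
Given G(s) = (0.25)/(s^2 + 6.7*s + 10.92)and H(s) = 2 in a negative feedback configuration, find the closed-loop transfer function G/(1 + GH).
Closed-loop T = G/(1+GH).
Numerator: G_num * H_den = 0.25.
Denominator: G_den * H_den + G_num * H_num = (s^2 + 6.7*s + 10.92) + (0.5) = s^2 + 6.7*s + 11.42.
T(s) = (0.25)/(s^2 + 6.7*s + 11.42)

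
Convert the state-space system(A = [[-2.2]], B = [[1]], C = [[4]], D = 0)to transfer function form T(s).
T(s) = C(sI - A)⁻¹B + D.
Characteristic polynomial det(sI - A) = s + 2.2.
Numerator from C·adj(sI-A)·B + D·det(sI-A) = 4.
T(s) = (4)/(s + 2.2)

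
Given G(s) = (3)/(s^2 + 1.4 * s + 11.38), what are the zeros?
Numerator is a nonzero constant (3) → Zeros: none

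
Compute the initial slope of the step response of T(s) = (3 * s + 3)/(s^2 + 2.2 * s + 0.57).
IVT: y'(0⁺) = lim_{s→∞} s²·Y(s) = lim_{s→∞} s·T(s).
deg(num) = 1, deg(den) = 2, relative degree = 1, so s·T(s) → (leading num)/(leading den) = 3/1 = 3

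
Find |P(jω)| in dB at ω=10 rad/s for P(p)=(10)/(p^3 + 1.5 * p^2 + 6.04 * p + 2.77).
Substitute p = j*10: P(j10) = -0.00162771 + 0.0103878j.
|P(j10)| = sqrt(Re² + Im²) = 0.01051.
20*log₁₀(0.01051) = -39.56 dB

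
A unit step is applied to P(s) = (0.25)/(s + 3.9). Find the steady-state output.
FVT: lim_{t→∞} y(t) = lim_{s→0} s*Y(s) where Y(s) = P(s)/s.
= lim_{s→0} P(s) = P(0) = num(0)/den(0) = 0.25/3.9 = 0.0641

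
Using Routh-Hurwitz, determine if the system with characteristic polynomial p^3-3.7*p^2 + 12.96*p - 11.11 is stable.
Routh array:
p^3: [1, 12.96]; p^2: [-3.7, -11.11]; p^1: [9.9573]; p^0: [-11.11]
First column: [1, -3.7, 9.9573, -11.11]. Sign changes = 3.
No, unstable (3 RHP root(s))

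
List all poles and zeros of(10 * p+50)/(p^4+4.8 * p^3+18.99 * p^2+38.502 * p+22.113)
Set denominator = 0: p^4 + 4.8*p^3 + 18.99*p^2 + 38.502*p + 22.113 = (p + 2.1)(p + 0.9)(p^2 + 1.8*p + 11.7) = 0 → Poles: -0.9, -0.9 + 3.3j, -0.9 - 3.3j, -2.1
Set numerator = 0: 10*p + 50 = 0 → Zeros: -5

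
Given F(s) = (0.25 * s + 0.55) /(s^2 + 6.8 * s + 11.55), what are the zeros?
Set numerator = 0: 0.25*s + 0.55 = 0 → Zeros: -2.2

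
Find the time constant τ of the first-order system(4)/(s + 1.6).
First-order system: τ = -1/pole. Pole = -1.6. τ = -1/(-1.6) = 0.625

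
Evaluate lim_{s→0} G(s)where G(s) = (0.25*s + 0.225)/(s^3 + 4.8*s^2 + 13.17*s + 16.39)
DC gain = G(0) = num(0)/den(0) = 0.225/16.39 = 0.01373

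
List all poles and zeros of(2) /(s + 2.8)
Set denominator = 0: s + 2.8 = 0 → Poles: -2.8
Numerator is a nonzero constant (2) → Zeros: none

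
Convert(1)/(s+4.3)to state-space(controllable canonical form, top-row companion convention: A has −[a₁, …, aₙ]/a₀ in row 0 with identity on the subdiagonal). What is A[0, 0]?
Reachable canonical form for den = s + 4.3: top row of A = -[a₁,a₂,...,aₙ]/a₀, ones on the subdiagonal, zeros elsewhere.
A = [[-4.3]].
A[0,0] = -4.3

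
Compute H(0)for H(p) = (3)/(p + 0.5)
DC gain = H(0) = num(0)/den(0) = 3/0.5 = 6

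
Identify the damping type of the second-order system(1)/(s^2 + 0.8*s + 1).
Standard form: ωn²/(s²+2ζωn·s+ωn²) gives ωn=1, ζ=0.4.
Underdamped (ζ = 0.4 < 1)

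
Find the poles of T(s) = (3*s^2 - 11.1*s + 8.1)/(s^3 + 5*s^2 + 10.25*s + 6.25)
Set denominator = 0: s^3 + 5*s^2 + 10.25*s + 6.25 = (s + 1)(s^2 + 4*s + 6.25) = 0 → Poles: -1, -2 + 1.5j, -2 - 1.5j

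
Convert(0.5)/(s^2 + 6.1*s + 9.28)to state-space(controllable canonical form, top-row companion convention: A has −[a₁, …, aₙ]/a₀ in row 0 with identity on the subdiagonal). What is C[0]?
Reachable canonical form: C = numerator coefficients (right-aligned, zero-padded to length n).
num = 0.5, C = [[0, 0.5]].
C[0] = 0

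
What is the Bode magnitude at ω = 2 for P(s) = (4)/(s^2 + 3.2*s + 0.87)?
Substitute s = j*2: P(j2) = -0.246666 - 0.504365j.
|P(j2)| = sqrt(Re² + Im²) = 0.5615.
20*log₁₀(0.5615) = -5.01 dB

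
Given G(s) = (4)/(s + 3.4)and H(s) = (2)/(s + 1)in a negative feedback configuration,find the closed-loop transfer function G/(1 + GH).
Closed-loop T = G/(1+GH).
Numerator: G_num * H_den = 4*s + 4.
Denominator: G_den * H_den + G_num * H_num = (s^2 + 4.4*s + 3.4) + (8) = s^2 + 4.4*s + 11.4.
T(s) = (4*s + 4)/(s^2 + 4.4*s + 11.4)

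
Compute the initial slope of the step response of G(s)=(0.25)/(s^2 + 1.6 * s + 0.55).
IVT: y'(0⁺) = lim_{s→∞} s²·Y(s) = lim_{s→∞} s·G(s).
deg(num) = 0, deg(den) = 2, relative degree = 2 ≥ 2, so s·G(s) → 0. Initial slope = 0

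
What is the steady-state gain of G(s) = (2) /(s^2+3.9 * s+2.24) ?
DC gain = G(0) = num(0)/den(0) = 2/2.24 = 0.8929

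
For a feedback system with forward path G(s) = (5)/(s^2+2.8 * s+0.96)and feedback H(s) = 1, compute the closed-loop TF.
Closed-loop T = G/(1+GH).
Numerator: G_num * H_den = 5.
Denominator: G_den * H_den + G_num * H_num = (s^2 + 2.8*s + 0.96) + (5) = s^2 + 2.8*s + 5.96.
T(s) = (5)/(s^2 + 2.8*s + 5.96)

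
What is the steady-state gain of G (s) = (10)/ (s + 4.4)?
DC gain = G(0) = num(0)/den(0) = 10/4.4 = 2.273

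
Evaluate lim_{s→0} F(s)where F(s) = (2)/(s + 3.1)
DC gain = F(0) = num(0)/den(0) = 2/3.1 = 0.6452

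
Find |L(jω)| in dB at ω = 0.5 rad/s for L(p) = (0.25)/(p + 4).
Substitute p = j*0.5: L(j0.5) = 0.0615385 - 0.00769231j.
|L(j0.5)| = sqrt(Re² + Im²) = 0.06202.
20*log₁₀(0.06202) = -24.15 dB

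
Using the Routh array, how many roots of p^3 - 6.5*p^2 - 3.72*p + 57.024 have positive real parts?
Routh array:
p^3: [1, -3.72]; p^2: [-6.5, 57.024]; p^1: [5.05292]; p^0: [57.024]
First column: [1, -6.5, 5.05292, 57.024]. Sign changes = RHP roots = 2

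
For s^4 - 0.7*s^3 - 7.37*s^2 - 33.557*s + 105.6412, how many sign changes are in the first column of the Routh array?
Routh array:
s^4: [1, -7.37, 105.6412]; s^3: [-0.7, -33.557]; s^2: [-55.3086, 105.6412]; s^1: [-34.894]; s^0: [105.6412]
First column: [1, -0.7, -55.3086, -34.894, 105.6412]. Sign changes = 2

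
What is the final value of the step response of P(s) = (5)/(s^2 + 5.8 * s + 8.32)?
FVT: lim_{t→∞} y(t) = lim_{s→0} s*Y(s) where Y(s) = P(s)/s.
= lim_{s→0} P(s) = P(0) = num(0)/den(0) = 5/8.32 = 0.601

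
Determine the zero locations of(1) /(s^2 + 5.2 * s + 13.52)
Numerator is a nonzero constant (1) → Zeros: none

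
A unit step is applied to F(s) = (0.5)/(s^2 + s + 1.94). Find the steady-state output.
FVT: lim_{t→∞} y(t) = lim_{s→0} s*Y(s) where Y(s) = F(s)/s.
= lim_{s→0} F(s) = F(0) = num(0)/den(0) = 0.5/1.94 = 0.2577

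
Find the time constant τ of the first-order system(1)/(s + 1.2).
First-order system: τ = -1/pole. Pole = -1.2. τ = -1/(-1.2) = 0.8333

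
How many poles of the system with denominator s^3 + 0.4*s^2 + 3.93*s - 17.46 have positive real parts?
s^3 + 0.4*s^2 + 3.93*s - 17.46 = (s - 2)(s^2 + 2.4*s + 8.73). Poles: -1.2 + 2.7j, -1.2 - 2.7j, 2. RHP poles (Re>0): 1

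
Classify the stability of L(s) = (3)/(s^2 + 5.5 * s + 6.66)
Denominator: s^2 + 5.5*s + 6.66 = (s + 3.7)(s + 1.8). Poles: -1.8, -3.7. Stable (all poles in LHP)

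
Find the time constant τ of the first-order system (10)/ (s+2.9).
First-order system: τ = -1/pole. Pole = -2.9. τ = -1/(-2.9) = 0.3448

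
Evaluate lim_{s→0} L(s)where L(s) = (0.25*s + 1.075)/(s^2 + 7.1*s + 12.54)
DC gain = L(0) = num(0)/den(0) = 1.075/12.54 = 0.08573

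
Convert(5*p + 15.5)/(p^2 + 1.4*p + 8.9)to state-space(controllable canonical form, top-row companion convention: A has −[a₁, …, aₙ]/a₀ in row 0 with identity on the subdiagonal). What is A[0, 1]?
Reachable canonical form for den = p^2 + 1.4*p + 8.9: top row of A = -[a₁,a₂,...,aₙ]/a₀, ones on the subdiagonal, zeros elsewhere.
A = [[-1.4, -8.9], [1, 0]].
A[0,1] = -8.9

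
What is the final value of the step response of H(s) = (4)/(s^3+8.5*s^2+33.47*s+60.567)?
FVT: lim_{t→∞} y(t) = lim_{s→0} s*Y(s) where Y(s) = H(s)/s.
= lim_{s→0} H(s) = H(0) = num(0)/den(0) = 4/60.567 = 0.06604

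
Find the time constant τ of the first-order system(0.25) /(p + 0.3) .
First-order system: τ = -1/pole. Pole = -0.3. τ = -1/(-0.3) = 3.333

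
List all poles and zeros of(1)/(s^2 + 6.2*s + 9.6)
Set denominator = 0: s^2 + 6.2*s + 9.6 = (s + 3.2)(s + 3) = 0 → Poles: -3, -3.2
Numerator is a nonzero constant (1) → Zeros: none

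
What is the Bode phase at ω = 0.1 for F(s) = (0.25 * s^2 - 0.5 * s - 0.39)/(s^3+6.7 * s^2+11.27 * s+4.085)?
Substitute s = j*0.1: F(j0.1) = -0.0938058 + 0.013844j.
∠F(j0.1) = atan2(Im, Re) = atan2(0.013844, -0.0938058) = 171.60°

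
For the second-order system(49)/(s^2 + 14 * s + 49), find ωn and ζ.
Standard form: ωn²/(s²+2ζωn·s+ωn²).
const=49=ωn² → ωn=7, s coeff=14=2ζωn → ζ=1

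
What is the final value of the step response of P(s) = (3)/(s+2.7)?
FVT: lim_{t→∞} y(t) = lim_{s→0} s*Y(s) where Y(s) = P(s)/s.
= lim_{s→0} P(s) = P(0) = num(0)/den(0) = 3/2.7 = 1.111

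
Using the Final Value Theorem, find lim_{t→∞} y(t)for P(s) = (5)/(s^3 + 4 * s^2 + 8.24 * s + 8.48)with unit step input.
FVT: lim_{t→∞} y(t) = lim_{s→0} s*Y(s) where Y(s) = P(s)/s.
= lim_{s→0} P(s) = P(0) = num(0)/den(0) = 5/8.48 = 0.5896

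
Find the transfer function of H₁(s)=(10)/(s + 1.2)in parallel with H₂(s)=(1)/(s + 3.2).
Parallel: H = H₁ + H₂ = (n₁·d₂ + n₂·d₁)/(d₁·d₂).
n₁·d₂ = 10*s + 32. n₂·d₁ = s + 1.2. Sum = 11*s + 33.2. d₁·d₂ = s^2 + 4.4*s + 3.84.
H(s) = (11*s + 33.2)/(s^2 + 4.4*s + 3.84)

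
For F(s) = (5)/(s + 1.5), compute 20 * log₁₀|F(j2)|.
Substitute s = j*2: F(j2) = 1.2 - 1.6j.
|F(j2)| = sqrt(Re² + Im²) = 2.
20*log₁₀(2) = 6.02 dB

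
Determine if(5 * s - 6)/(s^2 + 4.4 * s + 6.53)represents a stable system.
Denominator: s^2 + 4.4*s + 6.53. Poles: -2.2 + 1.3j, -2.2 - 1.3j. All Re(p)<0: Yes (stable)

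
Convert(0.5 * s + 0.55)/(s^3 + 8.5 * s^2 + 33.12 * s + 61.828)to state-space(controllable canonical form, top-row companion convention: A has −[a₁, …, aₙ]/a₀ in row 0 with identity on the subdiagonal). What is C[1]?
Reachable canonical form: C = numerator coefficients (right-aligned, zero-padded to length n).
num = 0.5*s + 0.55, C = [[0, 0.5, 0.55]].
C[1] = 0.5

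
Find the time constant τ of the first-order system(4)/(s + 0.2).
First-order system: τ = -1/pole. Pole = -0.2. τ = -1/(-0.2) = 5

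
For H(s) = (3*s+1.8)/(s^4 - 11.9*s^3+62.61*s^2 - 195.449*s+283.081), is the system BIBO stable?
Denominator: s^4 - 11.9*s^3 + 62.61*s^2 - 195.449*s + 283.081 = (s - 4.7)(s - 3.8)(s^2 - 3.4*s + 15.85). Poles: 1.7 + 3.6j, 1.7 - 3.6j, 3.8, 4.7. All Re(p)<0: No (unstable)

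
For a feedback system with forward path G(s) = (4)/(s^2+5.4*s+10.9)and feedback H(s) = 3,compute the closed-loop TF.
Closed-loop T = G/(1+GH).
Numerator: G_num * H_den = 4.
Denominator: G_den * H_den + G_num * H_num = (s^2 + 5.4*s + 10.9) + (12) = s^2 + 5.4*s + 22.9.
T(s) = (4)/(s^2 + 5.4*s + 22.9)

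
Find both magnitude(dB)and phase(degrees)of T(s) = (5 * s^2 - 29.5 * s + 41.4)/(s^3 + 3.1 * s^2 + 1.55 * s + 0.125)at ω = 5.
Substitute s = j*5: T(j5) = 1.20413 + 0.0816193j.
|T| = 20*log₁₀(sqrt(Re²+Im²)) = 1.63 dB.
∠T = atan2(Im, Re) = 3.88° (principal value).
Summing the individual angle contributions Σ∠(j5 − zᵢ) − Σ∠(j5 − pₖ) over the 2 zero(s) and 3 pole(s), each followed continuously from ω = 0 (DC phase referenced to (−180°, 180°]), gives -356.12°, i.e. the principal value - 360°. Continuous Bode phase = -356.12°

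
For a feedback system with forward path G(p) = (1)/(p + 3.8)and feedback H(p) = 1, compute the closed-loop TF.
Closed-loop T = G/(1+GH).
Numerator: G_num * H_den = 1.
Denominator: G_den * H_den + G_num * H_num = (p + 3.8) + (1) = p + 4.8.
T(p) = (1)/(p + 4.8)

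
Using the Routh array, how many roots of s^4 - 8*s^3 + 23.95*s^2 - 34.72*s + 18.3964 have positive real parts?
Routh array:
s^4: [1, 23.95, 18.3964]; s^3: [-8, -34.72]; s^2: [19.61, 18.3964]; s^1: [-27.2151]; s^0: [18.3964]
First column: [1, -8, 19.61, -27.2151, 18.3964]. Sign changes = RHP roots = 4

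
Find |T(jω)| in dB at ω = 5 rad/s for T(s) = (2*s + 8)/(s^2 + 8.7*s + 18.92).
Substitute s = j*5: T(j5) = 0.200268 - 0.2119j.
|T(j5)| = sqrt(Re² + Im²) = 0.2916.
20*log₁₀(0.2916) = -10.71 dB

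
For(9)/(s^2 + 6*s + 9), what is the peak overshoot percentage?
Standard form: ωn²/(s²+2ζωn·s+ωn²) → ωn = 3, ζ = 1.
ζ ≥ 1, so the response is non-oscillatory: peak overshoot = 0%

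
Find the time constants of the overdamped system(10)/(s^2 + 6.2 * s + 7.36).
Overdamped: real poles at -1.6, -4.6. τ = -1/pole → τ₁ = 0.625, τ₂ = 0.2174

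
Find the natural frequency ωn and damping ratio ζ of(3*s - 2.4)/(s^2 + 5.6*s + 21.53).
Underdamped: complex pole -2.8 + 3.7j. ωn = |pole| = 4.64, ζ = -Re(pole)/ωn = 0.6034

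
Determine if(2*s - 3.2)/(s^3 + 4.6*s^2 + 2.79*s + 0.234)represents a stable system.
Denominator: s^3 + 4.6*s^2 + 2.79*s + 0.234 = (s + 0.6)(s + 3.9)(s + 0.1). Poles: -0.1, -0.6, -3.9. All Re(p)<0: Yes (stable)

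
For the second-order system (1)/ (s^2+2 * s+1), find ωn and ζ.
Standard form: ωn²/(s²+2ζωn·s+ωn²).
const=1=ωn² → ωn=1, s coeff=2=2ζωn → ζ=1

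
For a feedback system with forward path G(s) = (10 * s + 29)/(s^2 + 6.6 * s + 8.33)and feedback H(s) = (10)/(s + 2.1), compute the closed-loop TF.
Closed-loop T = G/(1+GH).
Numerator: G_num * H_den = 10*s^2 + 50*s + 60.9.
Denominator: G_den * H_den + G_num * H_num = (s^3 + 8.7*s^2 + 22.19*s + 17.493) + (100*s + 290) = s^3 + 8.7*s^2 + 122.19*s + 307.493.
T(s) = (10*s^2 + 50*s + 60.9)/(s^3 + 8.7*s^2 + 122.19*s + 307.493)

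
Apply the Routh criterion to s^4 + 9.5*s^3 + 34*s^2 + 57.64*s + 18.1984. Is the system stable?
Routh array:
s^4: [1, 34, 18.1984]; s^3: [9.5, 57.64]; s^2: [27.9326, 18.1984]; s^1: [51.4507]; s^0: [18.1984]
First column: [1, 9.5, 27.9326, 51.4507, 18.1984]. Sign changes = 0.
Yes, stable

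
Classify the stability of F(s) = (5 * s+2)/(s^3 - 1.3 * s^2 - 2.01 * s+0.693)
Denominator: s^3 - 1.3*s^2 - 2.01*s + 0.693 = (s - 0.3)(s - 2.1)(s + 1.1). Poles: -1.1, 0.3, 2.1. Unstable (2 pole(s) in RHP)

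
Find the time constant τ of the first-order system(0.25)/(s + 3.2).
First-order system: τ = -1/pole. Pole = -3.2. τ = -1/(-3.2) = 0.3125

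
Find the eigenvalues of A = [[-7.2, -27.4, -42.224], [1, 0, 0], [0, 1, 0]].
Eigenvalues solve det(λI - A) = 0.
Characteristic polynomial: λ^3 + 7.2*λ^2 + 27.4*λ + 42.224 = 0.
Factor: (λ + 2.8)(λ^2 + 4.4*λ + 15.08) = 0.
Roots: -2.2 + 3.2j, -2.2 - 3.2j, -2.8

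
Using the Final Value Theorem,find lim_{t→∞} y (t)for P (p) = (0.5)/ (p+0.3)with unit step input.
FVT: lim_{t→∞} y(t) = lim_{p→0} p*Y(p) where Y(p) = P(p)/p.
= lim_{p→0} P(p) = P(0) = num(0)/den(0) = 0.5/0.3 = 1.667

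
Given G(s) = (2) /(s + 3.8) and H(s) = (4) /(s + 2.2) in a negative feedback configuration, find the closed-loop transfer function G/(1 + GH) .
Closed-loop T = G/(1+GH).
Numerator: G_num * H_den = 2*s + 4.4.
Denominator: G_den * H_den + G_num * H_num = (s^2 + 6*s + 8.36) + (8) = s^2 + 6*s + 16.36.
T(s) = (2*s + 4.4)/(s^2 + 6*s + 16.36)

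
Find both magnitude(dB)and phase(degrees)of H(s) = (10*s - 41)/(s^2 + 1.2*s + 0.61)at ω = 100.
Substitute s = j*100: H(j100) = 0.00529963 - 0.0999425j.
|H| = 20*log₁₀(sqrt(Re²+Im²)) = -19.99 dB.
∠H = atan2(Im, Re) = -86.96°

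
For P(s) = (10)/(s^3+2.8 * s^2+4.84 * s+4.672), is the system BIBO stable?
Denominator: s^3 + 2.8*s^2 + 4.84*s + 4.672 = (s + 1.6)(s^2 + 1.2*s + 2.92). Poles: -0.6 + 1.6j, -0.6 - 1.6j, -1.6. All Re(p)<0: Yes (stable)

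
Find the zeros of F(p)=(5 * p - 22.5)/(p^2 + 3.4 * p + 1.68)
Set numerator = 0: 5*p - 22.5 = 0 → Zeros: 4.5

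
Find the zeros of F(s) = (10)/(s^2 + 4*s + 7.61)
Numerator is a nonzero constant (10) → Zeros: none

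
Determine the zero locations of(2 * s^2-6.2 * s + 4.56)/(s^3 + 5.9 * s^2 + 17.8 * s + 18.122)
Set numerator = 0: 2*s^2 - 6.2*s + 4.56 = 2*(s - 1.2)(s - 1.9) = 0 → Zeros: 1.2, 1.9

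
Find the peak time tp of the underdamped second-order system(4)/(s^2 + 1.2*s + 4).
Standard form: ωn²/(s²+2ζωn·s+ωn²) → ωn = 2, ζ = 0.3.
ωd = ωn·√(1-ζ²) = 2·√(1-0.3²) = 1.908.
tp = π/ωd = π/1.908 = 1.647 s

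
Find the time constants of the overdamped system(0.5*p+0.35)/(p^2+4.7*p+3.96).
Overdamped: real poles at -1.1, -3.6. τ = -1/pole → τ₁ = 0.9091, τ₂ = 0.2778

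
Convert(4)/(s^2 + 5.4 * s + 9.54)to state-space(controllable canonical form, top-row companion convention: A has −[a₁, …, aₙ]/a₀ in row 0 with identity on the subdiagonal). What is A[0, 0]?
Reachable canonical form for den = s^2 + 5.4*s + 9.54: top row of A = -[a₁,a₂,...,aₙ]/a₀, ones on the subdiagonal, zeros elsewhere.
A = [[-5.4, -9.54], [1, 0]].
A[0,0] = -5.4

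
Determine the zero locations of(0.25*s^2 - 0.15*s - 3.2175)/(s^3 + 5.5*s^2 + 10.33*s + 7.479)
Set numerator = 0: 0.25*s^2 - 0.15*s - 3.2175 = 0.25*(s + 3.3)(s - 3.9) = 0 → Zeros: -3.3, 3.9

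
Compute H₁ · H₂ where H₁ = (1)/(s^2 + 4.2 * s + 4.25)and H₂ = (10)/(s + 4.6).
Series: H = H₁ · H₂ = (n₁·n₂)/(d₁·d₂).
Num: n₁·n₂ = 10. Den: d₁·d₂ = s^3 + 8.8*s^2 + 23.57*s + 19.55.
H(s) = (10)/(s^3 + 8.8*s^2 + 23.57*s + 19.55)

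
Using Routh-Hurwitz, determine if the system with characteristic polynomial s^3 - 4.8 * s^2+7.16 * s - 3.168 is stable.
Routh array:
s^3: [1, 7.16]; s^2: [-4.8, -3.168]; s^1: [6.5]; s^0: [-3.168]
First column: [1, -4.8, 6.5, -3.168]. Sign changes = 3.
No, unstable (3 RHP root(s))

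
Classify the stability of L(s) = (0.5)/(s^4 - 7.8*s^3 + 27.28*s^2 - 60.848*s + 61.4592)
Denominator: s^4 - 7.8*s^3 + 27.28*s^2 - 60.848*s + 61.4592 = (s - 3.6)(s - 2.2)(s^2 - 2*s + 7.76). Poles: 1 + 2.6j, 1 - 2.6j, 2.2, 3.6. Unstable (4 pole(s) in RHP)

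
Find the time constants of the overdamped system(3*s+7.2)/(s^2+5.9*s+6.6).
Overdamped: real poles at -1.5, -4.4. τ = -1/pole → τ₁ = 0.6667, τ₂ = 0.2273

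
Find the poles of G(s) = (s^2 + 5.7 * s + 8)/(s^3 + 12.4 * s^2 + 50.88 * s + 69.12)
Set denominator = 0: s^3 + 12.4*s^2 + 50.88*s + 69.12 = (s + 4.8)(s + 3.6)(s + 4) = 0 → Poles: -3.6, -4, -4.8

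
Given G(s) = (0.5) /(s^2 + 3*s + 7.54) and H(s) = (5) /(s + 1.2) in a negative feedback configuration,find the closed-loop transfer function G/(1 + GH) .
Closed-loop T = G/(1+GH).
Numerator: G_num * H_den = 0.5*s + 0.6.
Denominator: G_den * H_den + G_num * H_num = (s^3 + 4.2*s^2 + 11.14*s + 9.048) + (2.5) = s^3 + 4.2*s^2 + 11.14*s + 11.548.
T(s) = (0.5*s + 0.6)/(s^3 + 4.2*s^2 + 11.14*s + 11.548)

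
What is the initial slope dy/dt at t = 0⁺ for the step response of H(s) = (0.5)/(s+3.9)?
IVT: y'(0⁺) = lim_{s→∞} s²·Y(s) = lim_{s→∞} s·H(s).
deg(num) = 0, deg(den) = 1, relative degree = 1, so s·H(s) → (leading num)/(leading den) = 0.5/1 = 0.5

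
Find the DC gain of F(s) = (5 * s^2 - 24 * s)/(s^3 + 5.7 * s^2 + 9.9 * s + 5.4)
DC gain = F(0) = num(0)/den(0) = 0/5.4 = 0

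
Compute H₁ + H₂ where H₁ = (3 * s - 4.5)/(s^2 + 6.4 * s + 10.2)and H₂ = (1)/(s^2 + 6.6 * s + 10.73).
Parallel: H = H₁ + H₂ = (n₁·d₂ + n₂·d₁)/(d₁·d₂).
n₁·d₂ = 3*s^3 + 15.3*s^2 + 2.49*s - 48.285. n₂·d₁ = s^2 + 6.4*s + 10.2. Sum = 3*s^3 + 16.3*s^2 + 8.89*s - 38.085. d₁·d₂ = s^4 + 13*s^3 + 63.17*s^2 + 135.992*s + 109.446.
H(s) = (3*s^3 + 16.3*s^2 + 8.89*s - 38.085)/(s^4 + 13*s^3 + 63.17*s^2 + 135.992*s + 109.446)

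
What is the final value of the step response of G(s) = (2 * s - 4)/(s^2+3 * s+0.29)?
FVT: lim_{t→∞} y(t) = lim_{s→0} s*Y(s) where Y(s) = G(s)/s.
= lim_{s→0} G(s) = G(0) = num(0)/den(0) = -4/0.29 = -13.79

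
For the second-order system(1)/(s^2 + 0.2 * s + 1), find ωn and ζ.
Standard form: ωn²/(s²+2ζωn·s+ωn²).
const=1=ωn² → ωn=1, s coeff=0.2=2ζωn → ζ=0.1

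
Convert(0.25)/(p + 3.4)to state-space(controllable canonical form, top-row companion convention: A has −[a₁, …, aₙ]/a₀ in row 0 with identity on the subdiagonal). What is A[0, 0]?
Reachable canonical form for den = p + 3.4: top row of A = -[a₁,a₂,...,aₙ]/a₀, ones on the subdiagonal, zeros elsewhere.
A = [[-3.4]].
A[0,0] = -3.4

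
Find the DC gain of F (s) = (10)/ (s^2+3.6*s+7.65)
DC gain = F(0) = num(0)/den(0) = 10/7.65 = 1.307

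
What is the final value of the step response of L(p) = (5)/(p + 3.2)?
FVT: lim_{t→∞} y(t) = lim_{p→0} p*Y(p) where Y(p) = L(p)/p.
= lim_{p→0} L(p) = L(0) = num(0)/den(0) = 5/3.2 = 1.562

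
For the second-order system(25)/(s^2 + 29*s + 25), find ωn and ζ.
Standard form: ωn²/(s²+2ζωn·s+ωn²).
const=25=ωn² → ωn=5, s coeff=29=2ζωn → ζ=2.9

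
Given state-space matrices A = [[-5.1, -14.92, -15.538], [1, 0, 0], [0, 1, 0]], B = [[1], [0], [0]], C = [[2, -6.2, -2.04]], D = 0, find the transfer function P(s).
P(s) = C(sI - A)⁻¹B + D.
Characteristic polynomial det(sI - A) = s^3 + 5.1*s^2 + 14.92*s + 15.538.
Numerator from C·adj(sI-A)·B + D·det(sI-A) = 2*s^2 - 6.2*s - 2.04.
P(s) = (2*s^2 - 6.2*s - 2.04)/(s^3 + 5.1*s^2 + 14.92*s + 15.538)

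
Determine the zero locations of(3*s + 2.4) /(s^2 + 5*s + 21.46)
Set numerator = 0: 3*s + 2.4 = 0 → Zeros: -0.8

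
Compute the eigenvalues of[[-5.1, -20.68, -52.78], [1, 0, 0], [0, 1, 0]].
Eigenvalues solve det(λI - A) = 0.
Characteristic polynomial: λ^3 + 5.1*λ^2 + 20.68*λ + 52.78 = 0.
Factor: (λ + 3.5)(λ^2 + 1.6*λ + 15.08) = 0.
Roots: -0.8 + 3.8j, -0.8 - 3.8j, -3.5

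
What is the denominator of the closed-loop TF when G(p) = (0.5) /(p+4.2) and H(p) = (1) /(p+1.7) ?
Characteristic poly = G_den * H_den + G_num * H_num = (p^2 + 5.9*p + 7.14) + (0.5) = p^2 + 5.9*p + 7.64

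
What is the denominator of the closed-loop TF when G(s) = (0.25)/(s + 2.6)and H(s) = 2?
Characteristic poly = G_den * H_den + G_num * H_num = (s + 2.6) + (0.5) = s + 3.1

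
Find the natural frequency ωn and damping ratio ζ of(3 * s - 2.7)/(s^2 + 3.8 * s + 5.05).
Underdamped: complex pole -1.9 + 1.2j. ωn = |pole| = 2.247, ζ = -Re(pole)/ωn = 0.8455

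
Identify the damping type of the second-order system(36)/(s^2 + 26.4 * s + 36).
Standard form: ωn²/(s²+2ζωn·s+ωn²) gives ωn=6, ζ=2.2.
Overdamped (ζ = 2.2 > 1)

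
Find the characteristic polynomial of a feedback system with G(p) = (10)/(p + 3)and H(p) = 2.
Characteristic poly = G_den * H_den + G_num * H_num = (p + 3) + (20) = p + 23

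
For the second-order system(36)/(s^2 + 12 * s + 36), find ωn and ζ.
Standard form: ωn²/(s²+2ζωn·s+ωn²).
const=36=ωn² → ωn=6, s coeff=12=2ζωn → ζ=1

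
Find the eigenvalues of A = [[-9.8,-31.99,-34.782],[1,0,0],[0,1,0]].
Eigenvalues solve det(λI - A) = 0.
Characteristic polynomial: λ^3 + 9.8*λ^2 + 31.99*λ + 34.782 = 0.
Factor: (λ + 3.1)(λ + 3.3)(λ + 3.4) = 0.
Roots: -3.1, -3.3, -3.4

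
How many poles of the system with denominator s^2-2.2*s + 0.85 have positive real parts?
s^2 - 2.2*s + 0.85 = (s - 1.7)(s - 0.5). Poles: 0.5, 1.7. RHP poles (Re>0): 2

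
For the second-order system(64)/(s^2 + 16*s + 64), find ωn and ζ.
Standard form: ωn²/(s²+2ζωn·s+ωn²).
const=64=ωn² → ωn=8, s coeff=16=2ζωn → ζ=1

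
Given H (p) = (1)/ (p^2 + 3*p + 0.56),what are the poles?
Set denominator = 0: p^2 + 3*p + 0.56 = (p + 2.8)(p + 0.2) = 0 → Poles: -0.2, -2.8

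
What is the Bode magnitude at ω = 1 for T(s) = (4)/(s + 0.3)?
Substitute s = j*1: T(j1) = 1.10092 - 3.66972j.
|T(j1)| = sqrt(Re² + Im²) = 3.831.
20*log₁₀(3.831) = 11.67 dB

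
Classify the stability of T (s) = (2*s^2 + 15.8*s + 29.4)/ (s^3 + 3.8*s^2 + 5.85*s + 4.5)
Denominator: s^3 + 3.8*s^2 + 5.85*s + 4.5 = (s + 2)(s^2 + 1.8*s + 2.25). Poles: -0.9 + 1.2j, -0.9 - 1.2j, -2. Stable (all poles in LHP)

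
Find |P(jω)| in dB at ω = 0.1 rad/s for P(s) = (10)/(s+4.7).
Substitute s = j*0.1: P(j0.1) = 2.1267 - 0.0452489j.
|P(j0.1)| = sqrt(Re² + Im²) = 2.127.
20*log₁₀(2.127) = 6.56 dB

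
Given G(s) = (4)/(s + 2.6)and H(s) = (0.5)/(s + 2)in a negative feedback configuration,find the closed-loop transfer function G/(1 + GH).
Closed-loop T = G/(1+GH).
Numerator: G_num * H_den = 4*s + 8.
Denominator: G_den * H_den + G_num * H_num = (s^2 + 4.6*s + 5.2) + (2) = s^2 + 4.6*s + 7.2.
T(s) = (4*s + 8)/(s^2 + 4.6*s + 7.2)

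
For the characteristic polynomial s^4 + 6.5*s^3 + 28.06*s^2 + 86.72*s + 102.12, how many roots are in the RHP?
s^4 + 6.5*s^3 + 28.06*s^2 + 86.72*s + 102.12 = (s + 2.3)(s + 3)(s^2 + 1.2*s + 14.8). Poles: -0.6 + 3.8j, -0.6 - 3.8j, -2.3, -3. RHP poles (Re>0): 0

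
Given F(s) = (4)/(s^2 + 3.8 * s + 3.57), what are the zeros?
Numerator is a nonzero constant (4) → Zeros: none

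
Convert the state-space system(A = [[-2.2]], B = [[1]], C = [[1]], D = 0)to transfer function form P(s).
P(s) = C(sI - A)⁻¹B + D.
Characteristic polynomial det(sI - A) = s + 2.2.
Numerator from C·adj(sI-A)·B + D·det(sI-A) = 1.
P(s) = (1)/(s + 2.2)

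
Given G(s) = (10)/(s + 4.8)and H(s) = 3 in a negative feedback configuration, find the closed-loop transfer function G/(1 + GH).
Closed-loop T = G/(1+GH).
Numerator: G_num * H_den = 10.
Denominator: G_den * H_den + G_num * H_num = (s + 4.8) + (30) = s + 34.8.
T(s) = (10)/(s + 34.8)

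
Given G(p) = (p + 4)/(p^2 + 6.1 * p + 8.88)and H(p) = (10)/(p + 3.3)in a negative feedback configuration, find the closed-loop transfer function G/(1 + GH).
Closed-loop T = G/(1+GH).
Numerator: G_num * H_den = p^2 + 7.3*p + 13.2.
Denominator: G_den * H_den + G_num * H_num = (p^3 + 9.4*p^2 + 29.01*p + 29.304) + (10*p + 40) = p^3 + 9.4*p^2 + 39.01*p + 69.304.
T(p) = (p^2 + 7.3*p + 13.2)/(p^3 + 9.4*p^2 + 39.01*p + 69.304)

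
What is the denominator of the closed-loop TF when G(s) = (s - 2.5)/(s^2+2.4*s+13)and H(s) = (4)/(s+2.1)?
Characteristic poly = G_den * H_den + G_num * H_num = (s^3 + 4.5*s^2 + 18.04*s + 27.3) + (4*s - 10) = s^3 + 4.5*s^2 + 22.04*s + 17.3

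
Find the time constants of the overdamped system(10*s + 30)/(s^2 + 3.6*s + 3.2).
Overdamped: real poles at -1.6, -2. τ = -1/pole → τ₁ = 0.625, τ₂ = 0.5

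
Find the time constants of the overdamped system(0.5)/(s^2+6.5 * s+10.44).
Overdamped: real poles at -3.6, -2.9. τ = -1/pole → τ₁ = 0.2778, τ₂ = 0.3448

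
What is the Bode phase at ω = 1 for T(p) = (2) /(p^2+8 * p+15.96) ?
Substitute p = j*1: T(j1) = 0.103961 - 0.0555939j.
∠T(j1) = atan2(Im, Re) = atan2(-0.0555939, 0.103961) = -28.14°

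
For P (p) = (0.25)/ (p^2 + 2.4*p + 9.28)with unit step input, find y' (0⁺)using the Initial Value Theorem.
IVT: y'(0⁺) = lim_{p→∞} p²·Y(p) = lim_{p→∞} p·P(p).
deg(num) = 0, deg(den) = 2, relative degree = 2 ≥ 2, so p·P(p) → 0. Initial slope = 0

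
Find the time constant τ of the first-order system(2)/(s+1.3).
First-order system: τ = -1/pole. Pole = -1.3. τ = -1/(-1.3) = 0.7692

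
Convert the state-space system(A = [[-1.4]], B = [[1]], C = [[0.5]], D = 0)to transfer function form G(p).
G(p) = C(pI - A)⁻¹B + D.
Characteristic polynomial det(pI - A) = p + 1.4.
Numerator from C·adj(pI-A)·B + D·det(pI-A) = 0.5.
G(p) = (0.5)/(p + 1.4)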